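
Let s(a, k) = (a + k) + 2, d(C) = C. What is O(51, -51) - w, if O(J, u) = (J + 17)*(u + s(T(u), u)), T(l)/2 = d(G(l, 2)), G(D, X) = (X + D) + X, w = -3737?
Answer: -9455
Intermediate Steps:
G(D, X) = D + 2*X (G(D, X) = (D + X) + X = D + 2*X)
T(l) = 8 + 2*l (T(l) = 2*(l + 2*2) = 2*(l + 4) = 2*(4 + l) = 8 + 2*l)
s(a, k) = 2 + a + k
O(J, u) = (10 + 4*u)*(17 + J) (O(J, u) = (J + 17)*(u + (2 + (8 + 2*u) + u)) = (17 + J)*(u + (10 + 3*u)) = (17 + J)*(10 + 4*u) = (10 + 4*u)*(17 + J))
O(51, -51) - w = (170 + 10*51 + 68*(-51) + 4*51*(-51)) - 1*(-3737) = (170 + 510 - 3468 - 10404) + 3737 = -13192 + 3737 = -9455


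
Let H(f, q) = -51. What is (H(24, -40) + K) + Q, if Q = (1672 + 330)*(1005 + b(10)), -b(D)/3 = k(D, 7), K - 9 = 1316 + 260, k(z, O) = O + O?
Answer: 1929460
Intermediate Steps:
k(z, O) = 2*O
K = 1585 (K = 9 + (1316 + 260) = 9 + 1576 = 1585)
b(D) = -42 (b(D) = -6*7 = -3*14 = -42)
Q = 1927926 (Q = (1672 + 330)*(1005 - 42) = 2002*963 = 1927926)
(H(24, -40) + K) + Q = (-51 + 1585) + 1927926 = 1534 + 1927926 = 1929460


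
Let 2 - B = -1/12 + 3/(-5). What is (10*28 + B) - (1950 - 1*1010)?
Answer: -39439/60 ≈ -657.32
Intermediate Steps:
B = 161/60 (B = 2 - (-1/12 + 3/(-5)) = 2 - (-1*1/12 + 3*(-⅕)) = 2 - (-1/12 - ⅗) = 2 - 1*(-41/60) = 2 + 41/60 = 161/60 ≈ 2.6833)
(10*28 + B) - (1950 - 1*1010) = (10*28 + 161/60) - (1950 - 1*1010) = (280 + 161/60) - (1950 - 1010) = 16961/60 - 1*940 = 16961/60 - 940 = -39439/60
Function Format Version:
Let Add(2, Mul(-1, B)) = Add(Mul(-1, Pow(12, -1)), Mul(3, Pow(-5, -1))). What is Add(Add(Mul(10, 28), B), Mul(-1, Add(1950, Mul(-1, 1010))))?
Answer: Rational(-39439, 60) ≈ -657.32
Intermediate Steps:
B = Rational(161, 60) (B = Add(2, Mul(-1, Add(Mul(-1, Pow(12, -1)), Mul(3, Pow(-5, -1))))) = Add(2, Mul(-1, Add(Mul(-1, Rational(1, 12)), Mul(3, Rational(-1, 5))))) = Add(2, Mul(-1, Add(Rational(-1, 12), Rational(-3, 5)))) = Add(2, Mul(-1, Rational(-41, 60))) = Add(2, Rational(41, 60)) = Rational(161, 60) ≈ 2.6833)
Add(Add(Mul(10, 28), B), Mul(-1, Add(1950, Mul(-1, 1010)))) = Add(Add(Mul(10, 28), Rational(161, 60)), Mul(-1, Add(1950, Mul(-1, 1010)))) = Add(Add(280, Rational(161, 60)), Mul(-1, Add(1950, -1010))) = Add(Rational(16961, 60), Mul(-1, 940)) = Add(Rational(16961, 60), -940) = Rational(-39439, 60)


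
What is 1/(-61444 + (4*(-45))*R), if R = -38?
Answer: -1/54604 ≈ -1.8314e-5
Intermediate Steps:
1/(-61444 + (4*(-45))*R) = 1/(-61444 + (4*(-45))*(-38)) = 1/(-61444 - 180*(-38)) = 1/(-61444 + 6840) = 1/(-54604) = -1/54604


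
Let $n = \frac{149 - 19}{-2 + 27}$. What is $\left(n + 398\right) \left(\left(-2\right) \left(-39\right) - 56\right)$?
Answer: $\frac{44352}{5} \approx 8870.4$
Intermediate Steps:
$n = \frac{26}{5}$ ($n = \frac{130}{25} = 130 \cdot \frac{1}{25} = \frac{26}{5} \approx 5.2$)
$\left(n + 398\right) \left(\left(-2\right) \left(-39\right) - 56\right) = \left(\frac{26}{5} + 398\right) \left(\left(-2\right) \left(-39\right) - 56\right) = \frac{2016 \left(78 - 56\right)}{5} = \frac{2016}{5} \cdot 22 = \frac{44352}{5}$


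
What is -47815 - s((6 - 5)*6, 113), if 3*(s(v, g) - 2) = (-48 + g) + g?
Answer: -143629/3 ≈ -47876.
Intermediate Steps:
s(v, g) = -14 + 2*g/3 (s(v, g) = 2 + ((-48 + g) + g)/3 = 2 + (-48 + 2*g)/3 = 2 + (-16 + 2*g/3) = -14 + 2*g/3)
-47815 - s((6 - 5)*6, 113) = -47815 - (-14 + (⅔)*113) = -47815 - (-14 + 226/3) = -47815 - 1*184/3 = -47815 - 184/3 = -143629/3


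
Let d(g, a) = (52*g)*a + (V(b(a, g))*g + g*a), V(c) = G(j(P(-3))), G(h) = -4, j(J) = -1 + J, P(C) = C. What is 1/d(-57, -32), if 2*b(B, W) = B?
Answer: 1/96900 ≈ 1.0320e-5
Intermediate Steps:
b(B, W) = B/2
V(c) = -4
d(g, a) = -4*g + 53*a*g (d(g, a) = (52*g)*a + (-4*g + g*a) = 52*a*g + (-4*g + a*g) = -4*g + 53*a*g)
1/d(-57, -32) = 1/(-57*(-4 + 53*(-32))) = 1/(-57*(-4 - 1696)) = 1/(-57*(-1700)) = 1/96900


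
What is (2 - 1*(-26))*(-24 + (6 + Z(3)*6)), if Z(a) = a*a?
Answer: 1008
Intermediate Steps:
Z(a) = a²
(2 - 1*(-26))*(-24 + (6 + Z(3)*6)) = (2 - 1*(-26))*(-24 + (6 + 3²*6)) = (2 + 26)*(-24 + (6 + 9*6)) = 28*(-24 + (6 + 54)) = 28*(-24 + 60) = 28*36 = 1008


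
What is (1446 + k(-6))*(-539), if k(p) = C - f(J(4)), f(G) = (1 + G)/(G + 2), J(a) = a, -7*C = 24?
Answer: -4662581/6 ≈ -7.7710e+5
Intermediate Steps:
C = -24/7 (C = -⅐*24 = -24/7 ≈ -3.4286)
f(G) = (1 + G)/(2 + G)
k(p) = -179/42 (k(p) = -24/7 - (1 + 4)/(2 + 4) = -24/7 - 5/6 = -24/7 - 1*⅚ = -24/7 - ⅚ = -179/42)
(1446 + k(-6))*(-539) = (1446 - 179/42)*(-539) = (60553/42)*(-539) = -4662581/6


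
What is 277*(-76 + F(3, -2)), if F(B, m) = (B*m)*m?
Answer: -17728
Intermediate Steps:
F(B, m) = B*m**2
277*(-76 + F(3, -2)) = 277*(-76 + 3*(-2)**2) = 277*(-76 + 3*4) = 277*(-76 + 12) = 277*(-64) = -17728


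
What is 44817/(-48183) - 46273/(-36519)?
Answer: 197633312/586531659 ≈ 0.33695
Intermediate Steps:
44817/(-48183) - 46273/(-36519) = 44817*(-1/48183) - 46273*(-1/36519) = -14939/16061 + 46273/36519 = 197633312/586531659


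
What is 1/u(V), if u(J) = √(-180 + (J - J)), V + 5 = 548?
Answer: -I*√5/30 ≈ -0.074536*I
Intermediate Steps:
V = 543 (V = -5 + 548 = 543)
u(J) = 6*I*√5 (u(J) = √(-180 + 0) = √(-180) = 6*I*√5)
1/u(V) = 1/(6*I*√5) = -I*√5/30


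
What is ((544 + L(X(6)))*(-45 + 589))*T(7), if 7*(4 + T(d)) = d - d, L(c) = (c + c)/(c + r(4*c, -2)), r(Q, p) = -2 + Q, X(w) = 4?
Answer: -10662400/9 ≈ -1.1847e+6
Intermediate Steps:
L(c) = 2*c/(-2 + 5*c) (L(c) = (c + c)/(c + (-2 + 4*c)) = (2*c)/(-2 + 5*c) = 2*c/(-2 + 5*c))
T(d) = -4 (T(d) = -4 + (d - d)/7 = -4 + (⅐)*0 = -4 + 0 = -4)
((544 + L(X(6)))*(-45 + 589))*T(7) = ((544 + 2*4/(-2 + 5*4))*(-45 + 589))*(-4) = ((544 + 2*4/(-2 + 20))*544)*(-4) = ((544 + 2*4/18)*544)*(-4) = ((544 + 2*4*(1/18))*544)*(-4) = ((544 + 4/9)*544)*(-4) = ((4900/9)*544)*(-4) = (2665600/9)*(-4) = -10662400/9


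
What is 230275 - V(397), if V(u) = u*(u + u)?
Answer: -84943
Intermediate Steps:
V(u) = 2*u**2 (V(u) = u*(2*u) = 2*u**2)
230275 - V(397) = 230275 - 2*397**2 = 230275 - 2*157609 = 230275 - 1*315218 = 230275 - 315218 = -84943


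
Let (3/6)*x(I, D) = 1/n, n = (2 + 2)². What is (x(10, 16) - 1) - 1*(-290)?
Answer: 2313/8 ≈ 289.13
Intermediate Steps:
n = 16 (n = 4² = 16)
x(I, D) = ⅛ (x(I, D) = 2/16 = 2*(1/16) = ⅛)
(x(10, 16) - 1) - 1*(-290) = (⅛ - 1) - 1*(-290) = -7/8 + 290 = 2313/8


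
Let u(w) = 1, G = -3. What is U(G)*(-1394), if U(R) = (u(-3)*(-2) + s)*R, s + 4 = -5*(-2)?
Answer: 16728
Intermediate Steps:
s = 6 (s = -4 - 5*(-2) = -4 + 10 = 6)
U(R) = 4*R (U(R) = (1*(-2) + 6)*R = (-2 + 6)*R = 4*R)
U(G)*(-1394) = (4*(-3))*(-1394) = -12*(-1394) = 16728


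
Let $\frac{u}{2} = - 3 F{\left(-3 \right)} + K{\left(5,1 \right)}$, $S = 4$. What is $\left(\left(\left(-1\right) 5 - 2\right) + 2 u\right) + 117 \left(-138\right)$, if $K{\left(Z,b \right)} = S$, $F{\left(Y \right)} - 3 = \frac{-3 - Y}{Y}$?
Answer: $-16173$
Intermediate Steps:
$F{\left(Y \right)} = 3 + \frac{-3 - Y}{Y}$
$K{\left(Z,b \right)} = 4$
$u = -10$ ($u = 2 \left(- 3 \left(2 - \frac{3}{-3}\right) + 4\right) = 2 \left(- 3 \left(2 - -1\right) + 4\right) = 2 \left(- 3 \left(2 + 1\right) + 4\right) = 2 \left(\left(-3\right) 3 + 4\right) = 2 \left(-9 + 4\right) = 2 \left(-5\right) = -10$)
$\left(\left(\left(-1\right) 5 - 2\right) + 2 u\right) + 117 \left(-138\right) = \left(\left(\left(-1\right) 5 - 2\right) + 2 \left(-10\right)\right) + 117 \left(-138\right) = \left(\left(-5 - 2\right) - 20\right) - 16146 = \left(-7 - 20\right) - 16146 = -27 - 16146 = -16173$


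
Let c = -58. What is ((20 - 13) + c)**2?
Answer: 2601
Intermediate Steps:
((20 - 13) + c)**2 = ((20 - 13) - 58)**2 = (7 - 58)**2 = (-51)**2 = 2601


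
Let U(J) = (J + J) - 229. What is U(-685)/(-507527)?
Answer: 1599/507527 ≈ 0.0031506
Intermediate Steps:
U(J) = -229 + 2*J (U(J) = 2*J - 229 = -229 + 2*J)
U(-685)/(-507527) = (-229 + 2*(-685))/(-507527) = (-229 - 1370)*(-1/507527) = -1599*(-1/507527) = 1599/507527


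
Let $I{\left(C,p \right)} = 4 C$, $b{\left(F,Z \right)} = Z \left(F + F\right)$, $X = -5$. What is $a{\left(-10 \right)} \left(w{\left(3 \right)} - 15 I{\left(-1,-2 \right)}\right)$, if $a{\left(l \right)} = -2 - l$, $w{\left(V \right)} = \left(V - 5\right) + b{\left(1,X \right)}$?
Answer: $384$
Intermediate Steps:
$b{\left(F,Z \right)} = 2 F Z$ ($b{\left(F,Z \right)} = Z 2 F = 2 F Z$)
$w{\left(V \right)} = -15 + V$ ($w{\left(V \right)} = \left(V - 5\right) + 2 \cdot 1 \left(-5\right) = \left(-5 + V\right) - 10 = -15 + V$)
$a{\left(-10 \right)} \left(w{\left(3 \right)} - 15 I{\left(-1,-2 \right)}\right) = \left(-2 - -10\right) \left(\left(-15 + 3\right) - 15 \cdot 4 \left(-1\right)\right) = \left(-2 + 10\right) \left(-12 - -60\right) = 8 \left(-12 + 60\right) = 8 \cdot 48 = 384$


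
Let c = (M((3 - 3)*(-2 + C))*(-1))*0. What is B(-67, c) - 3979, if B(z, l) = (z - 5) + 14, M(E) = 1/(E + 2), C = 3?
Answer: -4037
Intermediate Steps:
M(E) = 1/(2 + E)
c = 0 (c = (-1/(2 + (3 - 3)*(-2 + 3)))*0 = (-1/(2 + 0*1))*0 = (-1/(2 + 0))*0 = (-1/2)*0 = ((½)*(-1))*0 = -½*0 = 0)
B(z, l) = 9 + z (B(z, l) = (-5 + z) + 14 = 9 + z)
B(-67, c) - 3979 = (9 - 67) - 3979 = -58 - 3979 = -4037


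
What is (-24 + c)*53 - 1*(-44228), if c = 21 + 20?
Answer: 45129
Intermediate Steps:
c = 41
(-24 + c)*53 - 1*(-44228) = (-24 + 41)*53 - 1*(-44228) = 17*53 + 44228 = 901 + 44228 = 45129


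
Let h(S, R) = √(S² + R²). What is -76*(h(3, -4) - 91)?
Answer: 6536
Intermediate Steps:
h(S, R) = √(R² + S²)
-76*(h(3, -4) - 91) = -76*(√((-4)² + 3²) - 91) = -76*(√(16 + 9) - 91) = -76*(√25 - 91) = -76*(5 - 91) = -76*(-86) = 6536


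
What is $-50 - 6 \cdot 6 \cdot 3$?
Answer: $-158$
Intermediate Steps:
$-50 - 6 \cdot 6 \cdot 3 = -50 - 108 = -158$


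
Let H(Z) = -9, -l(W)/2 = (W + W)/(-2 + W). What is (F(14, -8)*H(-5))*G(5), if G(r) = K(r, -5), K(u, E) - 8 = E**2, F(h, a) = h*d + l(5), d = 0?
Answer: 1980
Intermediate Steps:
l(W) = -4*W/(-2 + W) (l(W) = -2*(W + W)/(-2 + W) = -2*2*W/(-2 + W) = -4*W/(-2 + W))
F(h, a) = -20/3 (F(h, a) = h*0 - 4*5/(-2 + 5) = 0 - 4*5/3 = 0 - 4*5*1/3 = 0 - 20/3 = -20/3)
K(u, E) = 8 + E**2
G(r) = 33 (G(r) = 8 + (-5)**2 = 8 + 25 = 33)
(F(14, -8)*H(-5))*G(5) = -20/3*(-9)*33 = 60*33 = 1980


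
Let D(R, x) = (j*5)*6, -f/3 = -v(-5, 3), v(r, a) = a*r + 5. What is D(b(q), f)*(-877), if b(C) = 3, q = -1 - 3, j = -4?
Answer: 105240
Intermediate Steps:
q = -4
v(r, a) = 5 + a*r
f = -30 (f = -(-3)*(5 + 3*(-5)) = -(-3)*(5 - 15) = -(-3)*(-10) = -3*10 = -30)
D(R, x) = -120 (D(R, x) = -4*5*6 = -20*6 = -120)
D(b(q), f)*(-877) = -120*(-877) = 105240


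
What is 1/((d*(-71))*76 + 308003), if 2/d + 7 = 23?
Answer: 2/614657 ≈ 3.2538e-6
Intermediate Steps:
d = ⅛ (d = 2/(-7 + 23) = 2/16 = 2*(1/16) = ⅛ ≈ 0.12500)
1/((d*(-71))*76 + 308003) = 1/(((⅛)*(-71))*76 + 308003) = 1/(-71/8*76 + 308003) = 1/(-1349/2 + 308003) = 1/(614657/2) = 2/614657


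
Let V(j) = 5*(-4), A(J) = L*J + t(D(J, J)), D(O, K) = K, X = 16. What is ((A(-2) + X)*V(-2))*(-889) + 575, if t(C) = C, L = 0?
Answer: 249495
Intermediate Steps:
A(J) = J (A(J) = 0*J + J = 0 + J = J)
V(j) = -20
((A(-2) + X)*V(-2))*(-889) + 575 = ((-2 + 16)*(-20))*(-889) + 575 = (14*(-20))*(-889) + 575 = -280*(-889) + 575 = 248920 + 575 = 249495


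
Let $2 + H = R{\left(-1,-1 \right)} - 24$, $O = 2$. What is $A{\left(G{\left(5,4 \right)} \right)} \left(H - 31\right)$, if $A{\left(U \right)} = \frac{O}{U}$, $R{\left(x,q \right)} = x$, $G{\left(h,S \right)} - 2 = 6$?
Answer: $- \frac{29}{2} \approx -14.5$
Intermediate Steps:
$G{\left(h,S \right)} = 8$ ($G{\left(h,S \right)} = 2 + 6 = 8$)
$A{\left(U \right)} = \frac{2}{U}$
$H = -27$ ($H = -2 - 25 = -27$)
$A{\left(G{\left(5,4 \right)} \right)} \left(H - 31\right) = \frac{2}{8} \left(-27 - 31\right) = 2 \cdot \frac{1}{8} \left(-27 - 31\right) = \frac{1}{4} \left(-58\right) = - \frac{29}{2}$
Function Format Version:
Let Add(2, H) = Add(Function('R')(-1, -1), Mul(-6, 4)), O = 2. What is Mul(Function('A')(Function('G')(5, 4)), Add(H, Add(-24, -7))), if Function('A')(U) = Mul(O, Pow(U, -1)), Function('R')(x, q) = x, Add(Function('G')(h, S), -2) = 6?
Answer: Rational(-29, 2) ≈ -14.500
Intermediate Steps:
Function('G')(h, S) = 8 (Function('G')(h, S) = Add(2, 6) = 8)
Function('A')(U) = Mul(2, Pow(U, -1))
H = -27 (H = Add(-2, Add(-1, Mul(-6, 4))) = Add(-2, Add(-1, -24)) = Add(-2, -25) = -27)
Mul(Function('A')(Function('G')(5, 4)), Add(H, Add(-24, -7))) = Mul(Mul(2, Pow(8, -1)), Add(-27, Add(-24, -7))) = Mul(Mul(2, Rational(1, 8)), Add(-27, -31)) = Mul(Rational(1, 4), -58) = Rational(-29, 2)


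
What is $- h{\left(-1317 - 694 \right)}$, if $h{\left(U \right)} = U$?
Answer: $2011$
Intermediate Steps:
$- h{\left(-1317 - 694 \right)} = - (-1317 - 694) = \left(-1\right) \left(-2011\right) = 2011$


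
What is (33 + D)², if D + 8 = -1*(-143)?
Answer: 28224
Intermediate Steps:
D = 135 (D = -8 - 1*(-143) = -8 + 143 = 135)
(33 + D)² = (33 + 135)² = 168² = 28224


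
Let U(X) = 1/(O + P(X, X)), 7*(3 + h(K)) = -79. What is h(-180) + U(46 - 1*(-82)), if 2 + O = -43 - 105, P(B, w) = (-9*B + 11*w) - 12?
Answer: -9393/658 ≈ -14.275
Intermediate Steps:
h(K) = -100/7 (h(K) = -3 + (1/7)*(-79) = -3 - 79/7 = -100/7)
P(B, w) = -12 - 9*B + 11*w
O = -150 (O = -2 + (-43 - 105) = -2 - 148 = -150)
U(X) = 1/(-162 + 2*X) (U(X) = 1/(-150 + (-12 - 9*X + 11*X)) = 1/(-150 + (-12 + 2*X)) = 1/(-162 + 2*X))
h(-180) + U(46 - 1*(-82)) = -100/7 + 1/(2*(-81 + (46 - 1*(-82)))) = -100/7 + 1/(2*(-81 + (46 + 82))) = -100/7 + 1/(2*(-81 + 128)) = -100/7 + (1/2)/47 = -100/7 + (1/2)*(1/47) = -100/7 + 1/94 = -9393/658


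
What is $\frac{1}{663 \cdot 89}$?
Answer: $\frac{1}{59007} \approx 1.6947 \cdot 10^{-5}$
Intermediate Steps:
$\frac{1}{663 \cdot 89} = \frac{1}{59007}$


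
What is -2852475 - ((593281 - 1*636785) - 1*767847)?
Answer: -2041124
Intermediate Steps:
-2852475 - ((593281 - 1*636785) - 1*767847) = -2852475 - ((593281 - 636785) - 767847) = -2852475 - (-43504 - 767847) = -2852475 - 1*(-811351) = -2852475 + 811351 = -2041124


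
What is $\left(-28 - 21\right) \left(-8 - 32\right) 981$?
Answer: $1922760$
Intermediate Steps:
$\left(-28 - 21\right) \left(-8 - 32\right) 981 = \left(-49\right) \left(-40\right) 981 = 1960 \cdot 981 = 1922760$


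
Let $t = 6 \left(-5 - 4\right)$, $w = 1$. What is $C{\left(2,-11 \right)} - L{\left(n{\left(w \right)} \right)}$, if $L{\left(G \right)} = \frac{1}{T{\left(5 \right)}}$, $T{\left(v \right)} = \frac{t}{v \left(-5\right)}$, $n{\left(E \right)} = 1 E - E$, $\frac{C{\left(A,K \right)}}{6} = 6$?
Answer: $\frac{1919}{54} \approx 35.537$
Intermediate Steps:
$C{\left(A,K \right)} = 36$ ($C{\left(A,K \right)} = 6 \cdot 6 = 36$)
$n{\left(E \right)} = 0$ ($n{\left(E \right)} = E - E = 0$)
$t = -54$ ($t = 6 \left(-9\right) = -54$)
$T{\left(v \right)} = \frac{54}{5 v}$ ($T{\left(v \right)} = - \frac{54}{v \left(-5\right)} = - \frac{54}{\left(-5\right) v} = - 54 \left(- \frac{1}{5 v}\right) = \frac{54}{5 v}$)
$L{\left(G \right)} = \frac{25}{54}$ ($L{\left(G \right)} = \frac{1}{\frac{54}{5} \cdot \frac{1}{5}} = \frac{1}{\frac{54}{25}} = \frac{25}{54}$)
$C{\left(2,-11 \right)} - L{\left(n{\left(w \right)} \right)} = 36 - \frac{25}{54} = \frac{1919}{54}$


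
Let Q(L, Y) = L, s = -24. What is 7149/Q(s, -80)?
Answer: -2383/8 ≈ -297.88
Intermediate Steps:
7149/Q(s, -80) = 7149/(-24) = 7149*(-1/24) = -2383/8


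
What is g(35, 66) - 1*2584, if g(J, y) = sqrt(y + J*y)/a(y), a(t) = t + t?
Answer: -2584 + sqrt(66)/22 ≈ -2583.6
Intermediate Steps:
a(t) = 2*t
g(J, y) = sqrt(y + J*y)/(2*y) (g(J, y) = sqrt(y + J*y)/((2*y)) = sqrt(y + J*y)*(1/(2*y)) = sqrt(y + J*y)/(2*y))
g(35, 66) - 1*2584 = (1/2)*sqrt(66*(1 + 35))/66 - 1*2584 = (1/2)*(1/66)*sqrt(66*36) - 2584 = (1/2)*(1/66)*sqrt(2376) - 2584 = (1/2)*(1/66)*(6*sqrt(66)) - 2584 = sqrt(66)/22 - 2584 = -2584 + sqrt(66)/22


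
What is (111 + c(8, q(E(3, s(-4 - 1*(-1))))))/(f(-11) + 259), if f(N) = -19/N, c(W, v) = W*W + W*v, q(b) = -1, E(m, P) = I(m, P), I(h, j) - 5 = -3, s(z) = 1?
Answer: 1837/2868 ≈ 0.64052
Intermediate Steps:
I(h, j) = 2 (I(h, j) = 5 - 3 = 2)
E(m, P) = 2
c(W, v) = W² + W*v
(111 + c(8, q(E(3, s(-4 - 1*(-1))))))/(f(-11) + 259) = (111 + 8*(8 - 1))/(-19/(-11) + 259) = (111 + 8*7)/(-19*(-1/11) + 259) = (111 + 56)/(19/11 + 259) = 167/(2868/11) = 167*(11/2868) = 1837/2868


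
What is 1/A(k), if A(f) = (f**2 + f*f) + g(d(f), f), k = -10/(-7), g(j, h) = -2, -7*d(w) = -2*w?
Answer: 49/102 ≈ 0.48039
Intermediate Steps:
d(w) = 2*w/7 (d(w) = -(-2)*w/7 = 2*w/7)
k = 10/7 (k = -10*(-1/7) = 10/7 ≈ 1.4286)
A(f) = -2 + 2*f**2 (A(f) = (f**2 + f*f) - 2 = (f**2 + f**2) - 2 = 2*f**2 - 2 = -2 + 2*f**2)
1/A(k) = 1/(-2 + 2*(10/7)**2) = 1/(-2 + 2*(100/49)) = 1/(-2 + 200/49) = 1/(102/49) = 49/102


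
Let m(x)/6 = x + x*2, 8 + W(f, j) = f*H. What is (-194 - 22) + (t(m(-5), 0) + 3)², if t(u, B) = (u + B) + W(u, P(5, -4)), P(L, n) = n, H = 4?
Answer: 206809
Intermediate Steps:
W(f, j) = -8 + 4*f (W(f, j) = -8 + f*4 = -8 + 4*f)
m(x) = 18*x (m(x) = 6*(x + x*2) = 6*(x + 2*x) = 6*(3*x) = 18*x)
t(u, B) = -8 + B + 5*u (t(u, B) = (u + B) + (-8 + 4*u) = (B + u) + (-8 + 4*u) = -8 + B + 5*u)
(-194 - 22) + (t(m(-5), 0) + 3)² = (-194 - 22) + ((-8 + 0 + 5*(18*(-5))) + 3)² = -216 + ((-8 + 0 + 5*(-90)) + 3)² = -216 + ((-8 + 0 - 450) + 3)² = -216 + (-458 + 3)² = -216 + (-455)² = -216 + 207025 = 206809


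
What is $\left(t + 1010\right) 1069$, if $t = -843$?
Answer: $178523$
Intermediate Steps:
$\left(t + 1010\right) 1069 = \left(-843 + 1010\right) 1069 = 167 \cdot 1069 = 178523$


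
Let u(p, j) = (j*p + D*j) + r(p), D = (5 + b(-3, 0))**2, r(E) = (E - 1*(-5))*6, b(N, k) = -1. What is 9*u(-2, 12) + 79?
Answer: 1753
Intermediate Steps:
r(E) = 30 + 6*E (r(E) = (E + 5)*6 = (5 + E)*6 = 30 + 6*E)
D = 16 (D = (5 - 1)**2 = 4**2 = 16)
u(p, j) = 30 + 6*p + 16*j + j*p (u(p, j) = (j*p + 16*j) + (30 + 6*p) = (16*j + j*p) + (30 + 6*p) = 30 + 6*p + 16*j + j*p)
9*u(-2, 12) + 79 = 9*(30 + 6*(-2) + 16*12 + 12*(-2)) + 79 = 9*(30 - 12 + 192 - 24) + 79 = 9*186 + 79 = 1674 + 79 = 1753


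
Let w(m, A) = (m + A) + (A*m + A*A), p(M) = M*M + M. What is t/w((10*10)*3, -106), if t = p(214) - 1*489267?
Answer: 443257/20370 ≈ 21.760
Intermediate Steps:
p(M) = M + M**2 (p(M) = M**2 + M = M + M**2)
w(m, A) = A + m + A**2 + A*m (w(m, A) = (A + m) + (A*m + A**2) = (A + m) + (A**2 + A*m) = A + m + A**2 + A*m)
t = -443257 (t = 214*(1 + 214) - 1*489267 = 214*215 - 489267 = 46010 - 489267 = -443257)
t/w((10*10)*3, -106) = -443257/(-106 + (10*10)*3 + (-106)**2 - 106*10*10*3) = -443257/(-106 + 100*3 + 11236 - 10600*3) = -443257/(-106 + 300 + 11236 - 106*300) = -443257/(-106 + 300 + 11236 - 31800) = -443257/(-20370) = -443257*(-1/20370) = 443257/20370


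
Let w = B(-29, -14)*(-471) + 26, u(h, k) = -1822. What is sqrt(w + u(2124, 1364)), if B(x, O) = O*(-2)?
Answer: 2*I*sqrt(3746) ≈ 122.41*I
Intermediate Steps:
B(x, O) = -2*O
w = -13162 (w = -2*(-14)*(-471) + 26 = 28*(-471) + 26 = -13188 + 26 = -13162)
sqrt(w + u(2124, 1364)) = sqrt(-13162 - 1822) = sqrt(-14984) = 2*I*sqrt(3746)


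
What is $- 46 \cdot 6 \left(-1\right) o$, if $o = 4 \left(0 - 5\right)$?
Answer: $-5520$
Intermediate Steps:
$o = -20$ ($o = 4 \left(-5\right) = -20$)
$- 46 \cdot 6 \left(-1\right) o = - 46 \cdot 6 \left(-1\right) \left(-20\right) = \left(-46\right) \left(-6\right) \left(-20\right) = 276 \left(-20\right) = -5520$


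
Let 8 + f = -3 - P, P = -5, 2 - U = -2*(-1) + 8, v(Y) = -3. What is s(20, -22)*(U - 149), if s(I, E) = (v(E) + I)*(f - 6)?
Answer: 32028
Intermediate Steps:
U = -8 (U = 2 - (-2*(-1) + 8) = 2 - (2 + 8) = 2 - 1*10 = 2 - 10 = -8)
f = -6 (f = -8 + (-3 - 1*(-5)) = -8 + (-3 + 5) = -8 + 2 = -6)
s(I, E) = 36 - 12*I (s(I, E) = (-3 + I)*(-6 - 6) = (-3 + I)*(-12) = 36 - 12*I)
s(20, -22)*(U - 149) = (36 - 12*20)*(-8 - 149) = (36 - 240)*(-157) = -204*(-157) = 32028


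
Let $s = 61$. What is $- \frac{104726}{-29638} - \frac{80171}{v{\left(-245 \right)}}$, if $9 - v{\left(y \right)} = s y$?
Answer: $- \frac{405017747}{221603326} \approx -1.8277$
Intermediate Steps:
$v{\left(y \right)} = 9 - 61 y$
$- \frac{104726}{-29638} - \frac{80171}{v{\left(-245 \right)}} = - \frac{104726}{-29638} - \frac{80171}{9 - -14945} = \left(-104726\right) \left(- \frac{1}{29638}\right) - \frac{80171}{9 + 14945} = \frac{52363}{14819} - \frac{80171}{14954} = - \frac{405017747}{221603326}$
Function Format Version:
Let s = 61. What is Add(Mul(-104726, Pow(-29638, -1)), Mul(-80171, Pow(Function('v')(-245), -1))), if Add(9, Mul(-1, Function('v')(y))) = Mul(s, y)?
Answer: Rational(-405017747, 221603326) ≈ -1.8277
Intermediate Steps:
Function('v')(y) = Add(9, Mul(-61, y)) (Function('v')(y) = Add(9, Mul(-1, Mul(61, y))) = Add(9, Mul(-61, y)))
Add(Mul(-104726, Pow(-29638, -1)), Mul(-80171, Pow(Function('v')(-245), -1))) = Add(Mul(-104726, Pow(-29638, -1)), Mul(-80171, Pow(Add(9, Mul(-61, -245)), -1))) = Add(Mul(-104726, Rational(-1, 29638)), Mul(-80171, Pow(Add(9, 14945), -1))) = Add(Rational(52363, 14819), Mul(-80171, Pow(14954, -1))) = Add(Rational(52363, 14819), Mul(-80171, Rational(1, 14954))) = Add(Rational(52363, 14819), Rational(-80171, 14954)) = Rational(-405017747, 221603326)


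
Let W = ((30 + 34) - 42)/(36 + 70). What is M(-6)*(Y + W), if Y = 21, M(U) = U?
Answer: -6744/53 ≈ -127.25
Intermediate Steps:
W = 11/53 (W = (64 - 42)/106 = 22*(1/106) = 11/53 ≈ 0.20755)
M(-6)*(Y + W) = -6*(21 + 11/53) = -6*1124/53 = -6744/53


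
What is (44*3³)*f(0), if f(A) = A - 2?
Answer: -2376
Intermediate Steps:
f(A) = -2 + A
(44*3³)*f(0) = (44*3³)*(-2 + 0) = (44*27)*(-2) = 1188*(-2) = -2376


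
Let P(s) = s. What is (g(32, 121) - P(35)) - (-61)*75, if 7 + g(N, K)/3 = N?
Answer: 4615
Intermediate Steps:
g(N, K) = -21 + 3*N
(g(32, 121) - P(35)) - (-61)*75 = ((-21 + 3*32) - 1*35) - (-61)*75 = ((-21 + 96) - 35) - 1*(-4575) = (75 - 35) + 4575 = 40 + 4575 = 4615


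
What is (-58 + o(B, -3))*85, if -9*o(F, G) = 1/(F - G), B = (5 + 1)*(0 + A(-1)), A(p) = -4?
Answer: -931685/189 ≈ -4929.5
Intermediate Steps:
B = -24 (B = (5 + 1)*(0 - 4) = 6*(-4) = -24)
o(F, G) = -1/(9*(F - G))
(-58 + o(B, -3))*85 = (-58 - 1/(-9*(-3) + 9*(-24)))*85 = (-58 - 1/(27 - 216))*85 = (-58 - 1/(-189))*85 = (-58 - 1*(-1/189))*85 = (-58 + 1/189)*85 = -10961/189*85 = -931685/189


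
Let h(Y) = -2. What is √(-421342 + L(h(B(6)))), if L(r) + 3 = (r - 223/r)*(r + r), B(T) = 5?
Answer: I*√421783 ≈ 649.45*I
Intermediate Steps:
L(r) = -3 + 2*r*(r - 223/r) (L(r) = -3 + (r - 223/r)*(r + r) = -3 + (r - 223/r)*(2*r) = -3 + 2*r*(r - 223/r))
√(-421342 + L(h(B(6)))) = √(-421342 + (-449 + 2*(-2)²)) = √(-421342 + (-449 + 2*4)) = √(-421342 + (-449 + 8)) = √(-421342 - 441) = √(-421783) = I*√421783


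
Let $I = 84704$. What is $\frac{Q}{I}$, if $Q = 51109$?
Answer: $\frac{51109}{84704} \approx 0.60338$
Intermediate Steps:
$\frac{Q}{I} = \frac{51109}{84704}$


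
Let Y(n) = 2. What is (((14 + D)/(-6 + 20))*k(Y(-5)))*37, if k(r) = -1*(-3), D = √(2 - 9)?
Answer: 111 + 111*I*√7/14 ≈ 111.0 + 20.977*I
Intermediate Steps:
D = I*√7 (D = √(-7) = I*√7 ≈ 2.6458*I)
k(r) = 3
(((14 + D)/(-6 + 20))*k(Y(-5)))*37 = (((14 + I*√7)/(-6 + 20))*3)*37 = (((14 + I*√7)/14)*3)*37 = (((14 + I*√7)*(1/14))*3)*37 = ((1 + I*√7/14)*3)*37 = (3 + 3*I*√7/14)*37 = 111 + 111*I*√7/14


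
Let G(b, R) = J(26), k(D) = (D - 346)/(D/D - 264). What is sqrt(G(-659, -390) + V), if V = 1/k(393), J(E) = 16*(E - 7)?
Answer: 5*sqrt(26367)/47 ≈ 17.274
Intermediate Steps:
k(D) = 346/263 - D/263 (k(D) = (-346 + D)/(1 - 264) = (-346 + D)/(-263) = (-346 + D)*(-1/263) = 346/263 - D/263)
J(E) = -112 + 16*E (J(E) = 16*(-7 + E) = -112 + 16*E)
G(b, R) = 304 (G(b, R) = -112 + 16*26 = -112 + 416 = 304)
V = -263/47 (V = 1/(346/263 - 1/263*393) = 1/(346/263 - 393/263) = 1/(-47/263) = -263/47 ≈ -5.5957)
sqrt(G(-659, -390) + V) = sqrt(304 - 263/47) = sqrt(14025/47) = 5*sqrt(26367)/47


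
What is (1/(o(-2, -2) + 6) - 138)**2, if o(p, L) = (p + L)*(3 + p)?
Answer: 75625/4 ≈ 18906.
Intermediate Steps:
o(p, L) = (3 + p)*(L + p) (o(p, L) = (L + p)*(3 + p) = (3 + p)*(L + p))
(1/(o(-2, -2) + 6) - 138)**2 = (1/(((-2)**2 + 3*(-2) + 3*(-2) - 2*(-2)) + 6) - 138)**2 = (1/((4 - 6 - 6 + 4) + 6) - 138)**2 = (1/(-4 + 6) - 138)**2 = (1/2 - 138)**2 = (-275/2)**2 = 75625/4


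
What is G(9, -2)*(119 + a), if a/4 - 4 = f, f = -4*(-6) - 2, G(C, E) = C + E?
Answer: 1561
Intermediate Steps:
f = 22 (f = 24 - 2 = 22)
a = 104 (a = 16 + 4*22 = 16 + 88 = 104)
G(9, -2)*(119 + a) = (9 - 2)*(119 + 104) = 7*223 = 1561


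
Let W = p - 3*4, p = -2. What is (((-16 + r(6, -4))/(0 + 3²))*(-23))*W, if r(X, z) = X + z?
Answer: -4508/9 ≈ -500.89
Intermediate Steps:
W = -14 (W = -2 - 3*4 = -2 - 12 = -14)
(((-16 + r(6, -4))/(0 + 3²))*(-23))*W = (((-16 + (6 - 4))/(0 + 3²))*(-23))*(-14) = (((-16 + 2)/(0 + 9))*(-23))*(-14) = (-14/9*(-23))*(-14) = (-14*⅑*(-23))*(-14) = -14/9*(-23)*(-14) = (322/9)*(-14) = -4508/9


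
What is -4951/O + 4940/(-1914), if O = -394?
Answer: 3764927/377058 ≈ 9.9850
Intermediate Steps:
-4951/O + 4940/(-1914) = -4951/(-394) + 4940/(-1914) = -4951*(-1/394) + 4940*(-1/1914) = 4951/394 - 2470/957 = 3764927/377058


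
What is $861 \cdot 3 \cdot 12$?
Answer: $30996$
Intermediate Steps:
$861 \cdot 3 \cdot 12 = 861 \cdot 36 = 30996$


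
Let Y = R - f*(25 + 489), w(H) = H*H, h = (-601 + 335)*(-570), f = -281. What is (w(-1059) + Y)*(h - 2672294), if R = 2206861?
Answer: -8753736171024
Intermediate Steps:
h = 151620 (h = -266*(-570) = 151620)
w(H) = H²
Y = 2351295 (Y = 2206861 - (-281)*(25 + 489) = 2206861 - (-281)*514 = 2206861 - 1*(-144434) = 2206861 + 144434 = 2351295)
(w(-1059) + Y)*(h - 2672294) = ((-1059)² + 2351295)*(151620 - 2672294) = (1121481 + 2351295)*(-2520674) = 3472776*(-2520674) = -8753736171024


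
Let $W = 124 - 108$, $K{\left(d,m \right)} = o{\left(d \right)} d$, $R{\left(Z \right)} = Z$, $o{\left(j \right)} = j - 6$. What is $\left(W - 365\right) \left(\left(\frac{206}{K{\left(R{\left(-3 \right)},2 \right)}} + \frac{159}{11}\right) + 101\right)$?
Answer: $- \frac{12758044}{297} \approx -42956.0$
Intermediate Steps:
$o{\left(j \right)} = -6 + j$ ($o{\left(j \right)} = j - 6 = -6 + j$)
$K{\left(d,m \right)} = d \left(-6 + d\right)$ ($K{\left(d,m \right)} = \left(-6 + d\right) d = d \left(-6 + d\right)$)
$W = 16$
$\left(W - 365\right) \left(\left(\frac{206}{K{\left(R{\left(-3 \right)},2 \right)}} + \frac{159}{11}\right) + 101\right) = \left(16 - 365\right) \left(\left(\frac{206}{\left(-3\right) \left(-6 - 3\right)} + \frac{159}{11}\right) + 101\right) = - 349 \left(\left(\frac{206}{\left(-3\right) \left(-9\right)} + 159 \cdot \frac{1}{11}\right) + 101\right) = - 349 \left(\left(\frac{206}{27} + \frac{159}{11}\right) + 101\right) = - 349 \left(\frac{6559}{297} + 101\right) = \left(-349\right) \frac{36556}{297} = - \frac{12758044}{297}$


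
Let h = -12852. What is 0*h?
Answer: 0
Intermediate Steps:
0*h = 0*(-12852) = 0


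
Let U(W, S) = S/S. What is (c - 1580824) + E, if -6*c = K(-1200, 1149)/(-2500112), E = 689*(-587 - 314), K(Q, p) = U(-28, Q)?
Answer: -33025674483935/15000672 ≈ -2.2016e+6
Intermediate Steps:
U(W, S) = 1
K(Q, p) = 1
E = -620789 (E = 689*(-901) = -620789)
c = 1/15000672 (c = -1/(6*(-2500112)) = -(-1)/(6*2500112) = -⅙*(-1/2500112) = 1/15000672 ≈ 6.6664e-8)
(c - 1580824) + E = (1/15000672 - 1580824) - 620789 = -23713422313727/15000672 - 620789 = -33025674483935/15000672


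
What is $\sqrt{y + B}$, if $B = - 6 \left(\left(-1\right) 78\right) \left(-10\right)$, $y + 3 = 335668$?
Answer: $\sqrt{330985} \approx 575.31$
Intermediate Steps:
$y = 335665$ ($y = -3 + 335668 = 335665$)
$B = -4680$ ($B = \left(-6\right) \left(-78\right) \left(-10\right) = 468 \left(-10\right) = -4680$)
$\sqrt{y + B} = \sqrt{335665 - 4680} = \sqrt{330985}$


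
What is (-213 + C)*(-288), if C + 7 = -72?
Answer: 84096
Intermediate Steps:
C = -79 (C = -7 - 72 = -79)
(-213 + C)*(-288) = (-213 - 79)*(-288) = -292*(-288) = 84096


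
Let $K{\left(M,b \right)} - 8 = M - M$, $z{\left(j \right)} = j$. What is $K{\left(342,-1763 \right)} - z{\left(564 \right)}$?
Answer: $-556$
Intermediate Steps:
$K{\left(M,b \right)} = 8$ ($K{\left(M,b \right)} = 8 + \left(M - M\right) = 8 + 0 = 8$)
$K{\left(342,-1763 \right)} - z{\left(564 \right)} = 8 - 564 = -556$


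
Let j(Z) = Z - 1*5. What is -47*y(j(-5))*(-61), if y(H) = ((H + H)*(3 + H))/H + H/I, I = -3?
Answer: -91744/3 ≈ -30581.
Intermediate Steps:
j(Z) = -5 + Z (j(Z) = Z - 5 = -5 + Z)
y(H) = 6 + 5*H/3 (y(H) = ((H + H)*(3 + H))/H + H/(-3) = ((2*H)*(3 + H))/H + H*(-⅓) = (2*H*(3 + H))/H - H/3 = (6 + 2*H) - H/3 = 6 + 5*H/3)
-47*y(j(-5))*(-61) = -47*(6 + 5*(-5 - 5)/3)*(-61) = -47*(6 + (5/3)*(-10))*(-61) = -47*(6 - 50/3)*(-61) = -47*(-32/3)*(-61) = (1504/3)*(-61) = -91744/3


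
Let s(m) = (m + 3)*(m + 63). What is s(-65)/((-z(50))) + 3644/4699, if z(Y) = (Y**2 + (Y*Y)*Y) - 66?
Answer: 231893410/299406183 ≈ 0.77451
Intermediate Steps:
s(m) = (3 + m)*(63 + m)
z(Y) = -66 + Y**2 + Y**3 (z(Y) = (Y**2 + Y**2*Y) - 66 = (Y**2 + Y**3) - 66 = -66 + Y**2 + Y**3)
s(-65)/((-z(50))) + 3644/4699 = (189 + (-65)**2 + 66*(-65))/((-(-66 + 50**2 + 50**3))) + 3644/4699 = (189 + 4225 - 4290)/((-(-66 + 2500 + 125000))) + 3644*(1/4699) = 124/((-1*127434)) + 3644/4699 = 124/(-127434) + 3644/4699 = 124*(-1/127434) + 3644/4699 = -62/63717 + 3644/4699 = 231893410/299406183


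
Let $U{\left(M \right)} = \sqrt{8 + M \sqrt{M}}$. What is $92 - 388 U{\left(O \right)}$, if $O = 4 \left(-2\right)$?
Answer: $92 - 776 \sqrt{2 - 4 i \sqrt{2}} \approx -1460.0 + 1097.4 i$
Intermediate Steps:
$O = -8$
$U{\left(M \right)} = \sqrt{8 + M^{\frac{3}{2}}}$
$92 - 388 U{\left(O \right)} = 92 - 388 \sqrt{8 + \left(-8\right)^{\frac{3}{2}}} = 92 - 388 \sqrt{8 - 16 i \sqrt{2}}$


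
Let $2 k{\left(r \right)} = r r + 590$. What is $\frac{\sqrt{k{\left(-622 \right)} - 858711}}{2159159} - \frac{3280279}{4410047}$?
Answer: $- \frac{3280279}{4410047} + \frac{3 i \sqrt{73886}}{2159159} \approx -0.74382 + 0.00037767 i$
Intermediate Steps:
$k{\left(r \right)} = 295 + \frac{r^{2}}{2}$ ($k{\left(r \right)} = \frac{r r + 590}{2} = \frac{r^{2} + 590}{2} = \frac{590 + r^{2}}{2} = 295 + \frac{r^{2}}{2}$)
$\frac{\sqrt{k{\left(-622 \right)} - 858711}}{2159159} - \frac{3280279}{4410047} = \frac{\sqrt{\left(295 + \frac{\left(-622\right)^{2}}{2}\right) - 858711}}{2159159} - \frac{3280279}{4410047} = \sqrt{\left(295 + \frac{1}{2} \cdot 386884\right) - 858711} \cdot \frac{1}{2159159} - \frac{3280279}{4410047} = \sqrt{\left(295 + 193442\right) - 858711} \cdot \frac{1}{2159159} - \frac{3280279}{4410047} = \sqrt{193737 - 858711} \cdot \frac{1}{2159159} - \frac{3280279}{4410047} = \sqrt{-664974} \cdot \frac{1}{2159159} - \frac{3280279}{4410047} = 3 i \sqrt{73886} \cdot \frac{1}{2159159} - \frac{3280279}{4410047} = \frac{3 i \sqrt{73886}}{2159159} - \frac{3280279}{4410047} = - \frac{3280279}{4410047} + \frac{3 i \sqrt{73886}}{2159159}$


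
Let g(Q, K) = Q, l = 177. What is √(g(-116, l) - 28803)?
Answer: 11*I*√239 ≈ 170.06*I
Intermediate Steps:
√(g(-116, l) - 28803) = √(-116 - 28803) = √(-28919) = 11*I*√239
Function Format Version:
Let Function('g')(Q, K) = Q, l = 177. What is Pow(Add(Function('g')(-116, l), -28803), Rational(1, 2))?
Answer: Mul(11, I, Pow(239, Rational(1, 2))) ≈ Mul(170.06, I)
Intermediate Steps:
Pow(Add(Function('g')(-116, l), -28803), Rational(1, 2)) = Pow(Add(-116, -28803), Rational(1, 2)) = Pow(-28919, Rational(1, 2)) = Mul(11, I, Pow(239, Rational(1, 2)))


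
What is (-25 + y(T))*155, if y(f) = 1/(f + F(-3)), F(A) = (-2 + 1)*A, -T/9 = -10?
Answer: -11620/3 ≈ -3873.3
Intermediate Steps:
T = 90 (T = -9*(-10) = 90)
F(A) = -A
y(f) = 1/(3 + f) (y(f) = 1/(f - 1*(-3)) = 1/(f + 3) = 1/(3 + f))
(-25 + y(T))*155 = (-25 + 1/(3 + 90))*155 = (-25 + 1/93)*155 = -2324/93*155 = -11620/3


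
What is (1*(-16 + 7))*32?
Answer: -288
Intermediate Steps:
(1*(-16 + 7))*32 = (1*(-9))*32 = -9*32 = -288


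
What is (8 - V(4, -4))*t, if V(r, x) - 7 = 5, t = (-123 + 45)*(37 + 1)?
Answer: 11856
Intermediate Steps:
t = -2964 (t = -78*38 = -2964)
V(r, x) = 12 (V(r, x) = 7 + 5 = 12)
(8 - V(4, -4))*t = (8 - 1*12)*(-2964) = (8 - 12)*(-2964) = -4*(-2964) = 11856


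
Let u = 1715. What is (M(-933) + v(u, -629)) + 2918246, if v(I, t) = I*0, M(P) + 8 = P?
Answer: 2917305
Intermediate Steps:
M(P) = -8 + P
v(I, t) = 0
(M(-933) + v(u, -629)) + 2918246 = ((-8 - 933) + 0) + 2918246 = (-941 + 0) + 2918246 = -941 + 2918246 = 2917305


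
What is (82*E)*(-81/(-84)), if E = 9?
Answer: 9963/14 ≈ 711.64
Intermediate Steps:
(82*E)*(-81/(-84)) = (82*9)*(-81/(-84)) = 738*(-81*(-1/84)) = 738*(27/28) = 9963/14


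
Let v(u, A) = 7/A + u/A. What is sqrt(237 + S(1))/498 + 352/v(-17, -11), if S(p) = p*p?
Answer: 1936/5 + sqrt(238)/498 ≈ 387.23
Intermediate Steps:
S(p) = p**2
sqrt(237 + S(1))/498 + 352/v(-17, -11) = sqrt(237 + 1**2)/498 + 352/(((7 - 17)/(-11))) = sqrt(237 + 1)*(1/498) + 352/((-1/11*(-10))) = sqrt(238)*(1/498) + 352/(10/11) = sqrt(238)/498 + 352*(11/10) = sqrt(238)/498 + 1936/5 = 1936/5 + sqrt(238)/498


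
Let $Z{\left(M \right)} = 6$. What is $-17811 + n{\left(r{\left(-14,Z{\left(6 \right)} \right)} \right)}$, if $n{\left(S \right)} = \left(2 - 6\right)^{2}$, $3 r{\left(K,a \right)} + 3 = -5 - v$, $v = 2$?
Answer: $-17795$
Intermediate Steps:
$r{\left(K,a \right)} = - \frac{10}{3}$ ($r{\left(K,a \right)} = -1 + \frac{-5 - 2}{3} = -1 + \frac{1}{3} \left(-7\right) = -1 - \frac{7}{3} = - \frac{10}{3}$)
$n{\left(S \right)} = 16$ ($n{\left(S \right)} = \left(-4\right)^{2} = 16$)
$-17811 + n{\left(r{\left(-14,Z{\left(6 \right)} \right)} \right)} = -17811 + 16 = -17795$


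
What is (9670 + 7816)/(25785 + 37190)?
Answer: 17486/62975 ≈ 0.27767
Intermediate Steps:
(9670 + 7816)/(25785 + 37190) = 17486/62975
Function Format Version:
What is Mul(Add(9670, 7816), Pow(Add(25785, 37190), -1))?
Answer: Rational(17486, 62975) ≈ 0.27767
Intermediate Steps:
Mul(Add(9670, 7816), Pow(Add(25785, 37190), -1)) = Mul(17486, Pow(62975, -1)) = Mul(17486, Rational(1, 62975)) = Rational(17486, 62975)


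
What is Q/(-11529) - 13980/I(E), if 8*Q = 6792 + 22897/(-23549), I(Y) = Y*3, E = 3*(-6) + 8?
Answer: 1011978735577/2171971368 ≈ 465.93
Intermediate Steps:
E = -10 (E = -18 + 8 = -10)
I(Y) = 3*Y
Q = 159921911/188392 (Q = (6792 + 22897/(-23549))/8 = (6792 + 22897*(-1/23549))/8 = (6792 - 22897/23549)/8 = (⅛)*(159921911/23549) = 159921911/188392 ≈ 848.88)
Q/(-11529) - 13980/I(E) = (159921911/188392)/(-11529) - 13980/(3*(-10)) = (159921911/188392)*(-1/11529) - 13980/(-30) = -159921911/2171971368 - 13980*(-1/30) = -159921911/2171971368 + 466 = 1011978735577/2171971368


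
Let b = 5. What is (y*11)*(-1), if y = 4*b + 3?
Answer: -253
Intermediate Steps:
y = 23 (y = 4*5 + 3 = 20 + 3 = 23)
(y*11)*(-1) = (23*11)*(-1) = 253*(-1) = -253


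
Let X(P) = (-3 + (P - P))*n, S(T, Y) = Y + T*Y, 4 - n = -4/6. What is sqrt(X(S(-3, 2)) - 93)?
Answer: I*sqrt(107) ≈ 10.344*I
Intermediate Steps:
n = 14/3 (n = 4 - (-4)/6 = 4 - 1*(-2/3) = 4 + 2/3 = 14/3 ≈ 4.6667)
X(P) = -14 (X(P) = (-3 + (P - P))*(14/3) = (-3 + 0)*(14/3) = -3*14/3 = -14)
sqrt(X(S(-3, 2)) - 93) = sqrt(-14 - 93) = sqrt(-107) = I*sqrt(107)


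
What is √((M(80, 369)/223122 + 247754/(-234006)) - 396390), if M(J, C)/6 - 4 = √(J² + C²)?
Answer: √(-9121905268189289553 + 618828867*√142561)/4797123 ≈ 629.6*I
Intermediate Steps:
M(J, C) = 24 + 6*√(C² + J²) (M(J, C) = 24 + 6*√(J² + C²) = 24 + 6*√(C² + J²))
√((M(80, 369)/223122 + 247754/(-234006)) - 396390) = √(((24 + 6*√(369² + 80²))/223122 + 247754/(-234006)) - 396390) = √(((24 + 6*√(136161 + 6400))*(1/223122) + 247754*(-1/234006)) - 396390) = √(((24 + 6*√142561)*(1/223122) - 123877/117003) - 396390) = √(((4/37187 + √142561/37187) - 123877/117003) - 396390) = √((-5078441/4797123 + √142561/37187) - 396390) = √(-1901536664411/4797123 + √142561/37187)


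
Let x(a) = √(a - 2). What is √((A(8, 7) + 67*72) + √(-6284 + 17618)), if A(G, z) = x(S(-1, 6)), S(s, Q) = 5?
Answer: √(4824 + √3 + √11334) ≈ 70.230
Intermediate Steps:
x(a) = √(-2 + a)
A(G, z) = √3 (A(G, z) = √(-2 + 5) = √3)
√((A(8, 7) + 67*72) + √(-6284 + 17618)) = √((√3 + 67*72) + √(-6284 + 17618)) = √((√3 + 4824) + √11334) = √((4824 + √3) + √11334) = √(4824 + √3 + √11334)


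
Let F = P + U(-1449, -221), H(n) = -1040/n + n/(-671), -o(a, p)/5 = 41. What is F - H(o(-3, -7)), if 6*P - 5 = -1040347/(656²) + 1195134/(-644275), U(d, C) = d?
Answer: -1623282187650846079/1116227528486400 ≈ -1454.3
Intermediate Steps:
P = 201694883551/1663528358400 (P = ⅚ + (-1040347/(656²) + 1195134/(-644275))/6 = ⅚ + (-1040347/430336 + 1195134*(-1/644275))/6 = ⅚ + (-1040347*1/430336 - 1195134/644275)/6 = ⅚ + (-1040347/430336 - 1195134/644275)/6 = ⅚ + (⅙)*(-1184578748449/277254726400) = ⅚ - 1184578748449/1663528358400 = 201694883551/1663528358400 ≈ 0.12125)
o(a, p) = -205 (o(a, p) = -5*41 = -205)
H(n) = -1040/n - n/671 (H(n) = -1040/n + n*(-1/671) = -1040/n - n/671)
F = -2410250896438049/1663528358400 (F = 201694883551/1663528358400 - 1449 = -2410250896438049/1663528358400 ≈ -1448.9)
F - H(o(-3, -7)) = -2410250896438049/1663528358400 - (-1040/(-205) - 1/671*(-205)) = -2410250896438049/1663528358400 - (-1040*(-1/205) + 205/671) = -2410250896438049/1663528358400 - (208/41 + 205/671) = -2410250896438049/1663528358400 - 1*147973/27511 = -2410250896438049/1663528358400 - 147973/27511 = -1623282187650846079/1116227528486400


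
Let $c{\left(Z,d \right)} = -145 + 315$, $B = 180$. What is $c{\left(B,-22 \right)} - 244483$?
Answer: $-244313$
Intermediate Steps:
$c{\left(Z,d \right)} = 170$
$c{\left(B,-22 \right)} - 244483 = 170 - 244483 = -244313$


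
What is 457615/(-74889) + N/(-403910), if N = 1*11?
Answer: -184836098429/30248415990 ≈ -6.1106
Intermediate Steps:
N = 11
457615/(-74889) + N/(-403910) = 457615/(-74889) + 11/(-403910) = 457615*(-1/74889) + 11*(-1/403910) = -457615/74889 - 11/403910 = -184836098429/30248415990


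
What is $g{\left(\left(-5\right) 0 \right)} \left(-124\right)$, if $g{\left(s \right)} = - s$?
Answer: $0$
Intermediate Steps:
$g{\left(\left(-5\right) 0 \right)} \left(-124\right) = - \left(-5\right) 0 \left(-124\right) = \left(-1\right) 0 \left(-124\right) = 0 \left(-124\right) = 0$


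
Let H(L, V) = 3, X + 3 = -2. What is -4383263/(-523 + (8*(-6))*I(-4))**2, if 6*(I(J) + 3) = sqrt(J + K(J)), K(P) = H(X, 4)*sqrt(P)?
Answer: -4383263/(379 + 8*sqrt(2)*sqrt(-2 + 3*I))**2 ≈ -28.741 + 2.8046*I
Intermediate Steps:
X = -5 (X = -3 - 2 = -5)
K(P) = 3*sqrt(P)
I(J) = -3 + sqrt(J + 3*sqrt(J))/6
-4383263/(-523 + (8*(-6))*I(-4))**2 = -4383263/(-523 + (8*(-6))*(-3 + sqrt(-4 + 3*sqrt(-4))/6))**2 = -4383263/(-523 - 48*(-3 + sqrt(-4 + 3*(2*I))/6))**2 = -4383263/(-523 - 48*(-3 + sqrt(-4 + 6*I)/6))**2 = -4383263/(-523 + (144 - 8*sqrt(-4 + 6*I)))**2 = -4383263/(-379 - 8*sqrt(-4 + 6*I))**2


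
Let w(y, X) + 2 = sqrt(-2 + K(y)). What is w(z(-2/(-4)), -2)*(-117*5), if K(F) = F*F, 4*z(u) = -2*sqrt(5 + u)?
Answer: 1170 - 585*I*sqrt(10)/4 ≈ 1170.0 - 462.48*I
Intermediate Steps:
z(u) = -sqrt(5 + u)/2 (z(u) = (-2*sqrt(5 + u))/4 = -sqrt(5 + u)/2)
K(F) = F**2
w(y, X) = -2 + sqrt(-2 + y**2)
w(z(-2/(-4)), -2)*(-117*5) = (-2 + sqrt(-2 + (-sqrt(5 - 2/(-4))/2)**2))*(-117*5) = (-2 + sqrt(-2 + (-sqrt(5 - 2*(-1/4))/2)**2))*(-585) = (-2 + sqrt(-2 + (-sqrt(5 + 1/2)/2)**2))*(-585) = (-2 + sqrt(-2 + (-sqrt(22)/4)**2))*(-585) = (-2 + sqrt(-2 + 11/8))*(-585) = (-2 + sqrt(-5/8))*(-585) = (-2 + I*sqrt(10)/4)*(-585) = 1170 - 585*I*sqrt(10)/4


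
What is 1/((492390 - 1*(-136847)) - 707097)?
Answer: -1/77860 ≈ -1.2844e-5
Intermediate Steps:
1/((492390 - 1*(-136847)) - 707097) = 1/((492390 + 136847) - 707097) = 1/(629237 - 707097) = 1/(-77860) = -1/77860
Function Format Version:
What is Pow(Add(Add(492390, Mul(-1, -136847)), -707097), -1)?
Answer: Rational(-1, 77860) ≈ -1.2844e-5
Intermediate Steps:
Pow(Add(Add(492390, Mul(-1, -136847)), -707097), -1) = Pow(Add(Add(492390, 136847), -707097), -1) = Pow(Add(629237, -707097), -1) = Pow(-77860, -1) = Rational(-1, 77860)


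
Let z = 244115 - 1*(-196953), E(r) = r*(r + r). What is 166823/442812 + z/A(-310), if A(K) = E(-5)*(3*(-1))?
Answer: -32547529961/11070300 ≈ -2940.1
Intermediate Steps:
E(r) = 2*r² (E(r) = r*(2*r) = 2*r²)
A(K) = -150 (A(K) = (2*(-5)²)*(3*(-1)) = (2*25)*(-3) = 50*(-3) = -150)
z = 441068 (z = 244115 + 196953 = 441068)
166823/442812 + z/A(-310) = 166823/442812 + 441068/(-150) = 166823*(1/442812) + 441068*(-1/150) = 166823/442812 - 220534/75 = -32547529961/11070300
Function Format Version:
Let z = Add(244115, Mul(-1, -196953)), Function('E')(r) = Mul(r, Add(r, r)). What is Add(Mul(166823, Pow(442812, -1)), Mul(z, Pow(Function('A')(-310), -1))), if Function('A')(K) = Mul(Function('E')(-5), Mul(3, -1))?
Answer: Rational(-32547529961, 11070300) ≈ -2940.1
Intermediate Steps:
Function('E')(r) = Mul(2, Pow(r, 2)) (Function('E')(r) = Mul(r, Mul(2, r)) = Mul(2, Pow(r, 2)))
Function('A')(K) = -150 (Function('A')(K) = Mul(Mul(2, Pow(-5, 2)), Mul(3, -1)) = Mul(Mul(2, 25), -3) = Mul(50, -3) = -150)
z = 441068 (z = Add(244115, 196953) = 441068)
Add(Mul(166823, Pow(442812, -1)), Mul(z, Pow(Function('A')(-310), -1))) = Add(Mul(166823, Pow(442812, -1)), Mul(441068, Pow(-150, -1))) = Add(Mul(166823, Rational(1, 442812)), Mul(441068, Rational(-1, 150))) = Add(Rational(166823, 442812), Rational(-220534, 75)) = Rational(-32547529961, 11070300)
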